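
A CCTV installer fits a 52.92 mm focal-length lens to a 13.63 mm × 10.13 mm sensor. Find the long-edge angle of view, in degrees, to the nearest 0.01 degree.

14.68°

Angle of view α = 2·arctan(w/2f) with w = 13.63 mm and f = 52.92 mm.
w/2f = 0.12878; arctan(0.12878) ≈ 7.3381°, so α ≈ 14.6762°.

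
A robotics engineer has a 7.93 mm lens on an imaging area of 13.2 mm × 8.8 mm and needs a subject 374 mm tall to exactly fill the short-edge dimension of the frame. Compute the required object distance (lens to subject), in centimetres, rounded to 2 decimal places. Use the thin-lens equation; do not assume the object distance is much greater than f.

Magnification m = h/W = dᵢ/dₒ; combined with 1/f = 1/dₒ + 1/dᵢ this gives dₒ = f·(1 + W/h).
dₒ = 7.93 mm × (1 + 374/8.8) = 7.93 × 43.5000 ≈ 344.955 mm = 34.4955 cm.

34.50 cm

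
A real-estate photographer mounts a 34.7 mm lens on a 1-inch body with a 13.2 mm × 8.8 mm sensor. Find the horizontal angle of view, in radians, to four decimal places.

0.3759 rad

Angle of view α = 2·arctan(w/2f) with w = 13.2 mm and f = 34.7 mm.
w/2f = 0.19020; arctan(0.19020) ≈ 0.1880 rad, so α ≈ 0.3759 rad.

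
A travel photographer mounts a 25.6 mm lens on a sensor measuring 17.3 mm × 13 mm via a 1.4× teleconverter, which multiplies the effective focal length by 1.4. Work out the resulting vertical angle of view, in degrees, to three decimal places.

Effective focal length f = 25.6 × 1.4 = 35.84 mm.
α = 2·arctan(13 / (2 × 35.84)) = 2·arctan(0.18136) ≈ 20.5590°.

20.559°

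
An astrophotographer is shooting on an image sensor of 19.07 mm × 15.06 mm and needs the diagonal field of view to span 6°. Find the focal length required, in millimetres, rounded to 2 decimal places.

231.83 mm

Sensor diagonal = √(19.07² + 15.06²) = √590.4685 ≈ 24.2996 mm.
From α = 2·arctan(d/2f) we get f = d / (2·tan(α/2)).
With d = 24.2996 mm and α/2 = 3°, tan(α/2) ≈ 0.05241, so f ≈ 24.2996 / 0.10482 ≈ 231.8316 mm.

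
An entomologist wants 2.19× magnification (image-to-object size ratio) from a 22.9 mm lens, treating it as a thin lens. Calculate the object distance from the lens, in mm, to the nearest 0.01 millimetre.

With m = dᵢ/dₒ and 1/f = 1/dₒ + 1/dᵢ, substituting dᵢ = m·dₒ gives 1/f = (1 + 1/m)/dₒ, hence dₒ = f·(1 + 1/m).
dₒ = 22.9 × (1 + 1/2.19) = 22.9 × 1.45662 ≈ 33.357 mm.

33.36 mm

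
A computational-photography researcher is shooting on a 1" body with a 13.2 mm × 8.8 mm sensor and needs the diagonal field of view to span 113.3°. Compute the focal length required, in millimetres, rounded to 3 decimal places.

Sensor diagonal = √(13.2² + 8.8²) = √251.6800 ≈ 15.8644 mm.
From α = 2·arctan(d/2f) we get f = d / (2·tan(α/2)).
With d = 15.8644 mm and α/2 = 56.65°, tan(α/2) ≈ 1.51946, so f ≈ 15.8644 / 3.03893 ≈ 5.2204 mm.

5.220 mm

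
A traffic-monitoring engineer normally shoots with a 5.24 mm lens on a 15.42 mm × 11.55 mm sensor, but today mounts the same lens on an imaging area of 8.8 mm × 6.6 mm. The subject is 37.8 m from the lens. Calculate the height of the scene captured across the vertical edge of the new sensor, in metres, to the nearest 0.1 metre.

47.6 m

The focal length stays 5.24 mm; the relevant sensor dimension is now h = 6.6 mm. Object distance dₒ = 37.8 m = 37800 mm.
Thin-lens field height W = h·(dₒ − f)/f = 6.6 × (37800 − 5.24)/5.24 ≈ 47604.087 mm = 47.6041 m.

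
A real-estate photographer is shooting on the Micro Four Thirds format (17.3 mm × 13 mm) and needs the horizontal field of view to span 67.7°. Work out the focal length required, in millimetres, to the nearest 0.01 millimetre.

12.90 mm

From α = 2·arctan(w/2f) we get f = w / (2·tan(α/2)).
With w = 17.3 mm and α/2 = 33.85°, tan(α/2) ≈ 0.67071, so f ≈ 17.3 / 1.34141 ≈ 12.8969 mm.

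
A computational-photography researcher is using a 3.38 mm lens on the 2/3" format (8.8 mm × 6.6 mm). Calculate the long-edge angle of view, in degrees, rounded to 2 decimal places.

Angle of view α = 2·arctan(w/2f) with w = 8.8 mm and f = 3.38 mm.
w/2f = 1.30178; arctan(1.30178) ≈ 52.4692°, so α ≈ 104.9384°.

104.94°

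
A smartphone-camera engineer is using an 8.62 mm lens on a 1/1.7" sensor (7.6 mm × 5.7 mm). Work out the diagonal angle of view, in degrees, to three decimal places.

Sensor diagonal = √(7.6² + 5.7²) = √90.2500 ≈ 9.5000 mm.
Angle of view α = 2·arctan(d/2f) with d = 9.5000 mm and f = 8.62 mm.
d/2f = 0.55104; arctan(0.55104) ≈ 28.8567°, so α ≈ 57.7134°.

57.713°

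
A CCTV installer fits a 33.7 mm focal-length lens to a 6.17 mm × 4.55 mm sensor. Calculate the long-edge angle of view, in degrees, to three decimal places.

10.461°

Angle of view α = 2·arctan(w/2f) with w = 6.17 mm and f = 33.7 mm.
w/2f = 0.09154; arctan(0.09154) ≈ 5.2305°, so α ≈ 10.4609°.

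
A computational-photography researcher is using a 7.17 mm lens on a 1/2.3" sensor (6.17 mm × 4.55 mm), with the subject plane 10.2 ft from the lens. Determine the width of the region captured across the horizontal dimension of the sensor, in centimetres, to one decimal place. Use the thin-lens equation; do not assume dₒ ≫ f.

266.9 cm

dₒ: 10.2 ft × 304.8 mm/ft = 3108.96 mm.
Similar triangles through the lens centre give W/dₒ = w/dᵢ; with 1/f = 1/dₒ + 1/dᵢ this gives W = w·(dₒ − f)/f.
W = 6.17 mm × (3108.96 − 7.17) / 7.17 = 6.17 × 432.6067 ≈ 2669.183 mm = 266.918 cm.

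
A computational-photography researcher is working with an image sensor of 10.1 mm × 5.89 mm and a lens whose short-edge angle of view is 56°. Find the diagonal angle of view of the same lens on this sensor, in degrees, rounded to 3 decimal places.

93.092°

From the short-edge AOV: f = 5.89 / (2·tan(28°)) = 5.89 / 1.06342 ≈ 5.5387 mm.
Sensor diagonal = √(10.1² + 5.89²) = √136.7021 ≈ 11.6920 mm.
Diagonal AOV = 2·arctan(11.6920 / (2 × 5.5387)) = 2·arctan(1.05547) ≈ 93.0918°.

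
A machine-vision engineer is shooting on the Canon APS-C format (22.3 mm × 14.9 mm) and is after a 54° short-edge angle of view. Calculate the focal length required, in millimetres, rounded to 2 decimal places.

14.62 mm

From α = 2·arctan(h/2f) we get f = h / (2·tan(α/2)).
With h = 14.9 mm and α/2 = 27°, tan(α/2) ≈ 0.50953, so f ≈ 14.9 / 1.01905 ≈ 14.6214 mm.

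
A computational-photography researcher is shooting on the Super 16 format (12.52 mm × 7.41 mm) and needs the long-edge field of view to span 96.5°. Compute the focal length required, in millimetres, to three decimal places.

From α = 2·arctan(w/2f) we get f = w / (2·tan(α/2)).
With w = 12.52 mm and α/2 = 48.25°, tan(α/2) ≈ 1.12041, so f ≈ 12.52 / 2.24081 ≈ 5.5873 mm.

5.587 mm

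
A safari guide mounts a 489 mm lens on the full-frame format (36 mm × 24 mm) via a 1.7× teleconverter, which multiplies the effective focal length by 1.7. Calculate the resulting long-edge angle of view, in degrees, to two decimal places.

Effective focal length f = 489 × 1.7 = 831.3 mm.
α = 2·arctan(36 / (2 × 831.3)) = 2·arctan(0.02165) ≈ 2.4808°.

2.48°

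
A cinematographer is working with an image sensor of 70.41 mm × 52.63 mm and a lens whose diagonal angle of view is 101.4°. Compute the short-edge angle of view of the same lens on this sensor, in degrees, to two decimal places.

72.37°

Sensor diagonal = √(70.41² + 52.63²) = √7727.4850 ≈ 87.9061 mm.
From the diagonal AOV: f = 87.9061 / (2·tan(50.7°)) = 87.9061 / 2.44352 ≈ 35.9752 mm.
Short-edge AOV = 2·arctan(52.63 / (2 × 35.9752)) = 2·arctan(0.73148) ≈ 72.3692°.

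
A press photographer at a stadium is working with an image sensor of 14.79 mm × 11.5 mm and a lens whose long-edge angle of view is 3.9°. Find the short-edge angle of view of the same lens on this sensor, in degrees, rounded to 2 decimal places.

From the long-edge AOV: f = 14.79 / (2·tan(1.95°)) = 14.79 / 0.06809 ≈ 217.1993 mm.
Short-edge AOV = 2·arctan(11.5 / (2 × 217.1993)) = 2·arctan(0.02647) ≈ 3.0329°.

3.03°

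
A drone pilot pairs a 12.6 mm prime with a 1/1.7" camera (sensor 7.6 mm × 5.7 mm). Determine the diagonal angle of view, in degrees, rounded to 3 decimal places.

41.311°

Sensor diagonal = √(7.6² + 5.7²) = √90.2500 ≈ 9.5000 mm.
Angle of view α = 2·arctan(d/2f) with d = 9.5000 mm and f = 12.6 mm.
d/2f = 0.37698; arctan(0.37698) ≈ 20.6556°, so α ≈ 41.3113°.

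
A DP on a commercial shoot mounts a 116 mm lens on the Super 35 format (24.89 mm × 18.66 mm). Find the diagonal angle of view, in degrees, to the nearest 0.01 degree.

Sensor diagonal = √(24.89² + 18.66²) = √967.7077 ≈ 31.1080 mm.
Angle of view α = 2·arctan(d/2f) with d = 31.1080 mm and f = 116 mm.
d/2f = 0.13409; arctan(0.13409) ≈ 7.6370°, so α ≈ 15.2740°.

15.27°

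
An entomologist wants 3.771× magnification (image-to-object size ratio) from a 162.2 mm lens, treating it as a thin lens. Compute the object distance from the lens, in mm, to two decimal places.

With m = dᵢ/dₒ and 1/f = 1/dₒ + 1/dᵢ, substituting dᵢ = m·dₒ gives 1/f = (1 + 1/m)/dₒ, hence dₒ = f·(1 + 1/m).
dₒ = 162.2 × (1 + 1/3.771) = 162.2 × 1.26518 ≈ 205.212 mm.

205.21 mm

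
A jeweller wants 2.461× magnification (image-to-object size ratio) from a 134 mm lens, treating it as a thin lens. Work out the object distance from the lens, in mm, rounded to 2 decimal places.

With m = dᵢ/dₒ and 1/f = 1/dₒ + 1/dᵢ, substituting dᵢ = m·dₒ gives 1/f = (1 + 1/m)/dₒ, hence dₒ = f·(1 + 1/m).
dₒ = 134 × (1 + 1/2.461) = 134 × 1.40634 ≈ 188.449 mm.

188.45 mm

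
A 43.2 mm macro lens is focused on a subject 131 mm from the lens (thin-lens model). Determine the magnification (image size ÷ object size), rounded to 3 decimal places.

0.492×

Thin lens: 1/f = 1/dₒ + 1/dᵢ → 1/dᵢ = 1/43.2 − 1/131 = 0.0155146 mm⁻¹, so dᵢ ≈ 64.4556 mm.
Magnification m = dᵢ/dₒ = 64.4556/131 ≈ 0.49203.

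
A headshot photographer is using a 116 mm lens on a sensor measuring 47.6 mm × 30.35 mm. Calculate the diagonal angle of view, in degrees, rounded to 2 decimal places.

27.35°

Sensor diagonal = √(47.6² + 30.35²) = √3186.8825 ≈ 56.4525 mm.
Angle of view α = 2·arctan(d/2f) with d = 56.4525 mm and f = 116 mm.
d/2f = 0.24333; arctan(0.24333) ≈ 13.6760°, so α ≈ 27.3520°.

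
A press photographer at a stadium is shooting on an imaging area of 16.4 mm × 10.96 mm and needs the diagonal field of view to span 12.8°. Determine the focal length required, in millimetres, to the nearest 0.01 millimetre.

87.93 mm

Sensor diagonal = √(16.4² + 10.96²) = √389.0816 ≈ 19.7252 mm.
From α = 2·arctan(d/2f) we get f = d / (2·tan(α/2)).
With d = 19.7252 mm and α/2 = 6.4°, tan(α/2) ≈ 0.11217, so f ≈ 19.7252 / 0.22434 ≈ 87.9268 mm.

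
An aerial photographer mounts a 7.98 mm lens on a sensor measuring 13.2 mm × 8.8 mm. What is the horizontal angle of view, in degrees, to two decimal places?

Angle of view α = 2·arctan(w/2f) with w = 13.2 mm and f = 7.98 mm.
w/2f = 0.82707; arctan(0.82707) ≈ 39.5931°, so α ≈ 79.1861°.

79.19°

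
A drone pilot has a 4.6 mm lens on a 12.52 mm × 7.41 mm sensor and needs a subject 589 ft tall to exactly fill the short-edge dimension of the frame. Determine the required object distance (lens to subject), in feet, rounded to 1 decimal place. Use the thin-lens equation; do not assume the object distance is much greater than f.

365.7 ft

W: 589 ft × 304.8 mm/ft = 179527.19 mm.
Magnification m = h/W = dᵢ/dₒ; combined with 1/f = 1/dₒ + 1/dᵢ this gives dₒ = f·(1 + W/h).
dₒ = 4.6 mm × (1 + 179527/7.41) = 4.6 × 24228.6915 ≈ 111451.981 mm = 111451.981/304.8 ft = 365.656 ft.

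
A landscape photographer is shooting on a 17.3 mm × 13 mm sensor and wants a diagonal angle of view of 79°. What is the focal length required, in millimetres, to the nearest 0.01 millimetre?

Sensor diagonal = √(17.3² + 13²) = √468.2900 ≈ 21.6400 mm.
From α = 2·arctan(d/2f) we get f = d / (2·tan(α/2)).
With d = 21.6400 mm and α/2 = 39.5°, tan(α/2) ≈ 0.82434, so f ≈ 21.6400 / 1.64867 ≈ 13.1257 mm.

13.13 mm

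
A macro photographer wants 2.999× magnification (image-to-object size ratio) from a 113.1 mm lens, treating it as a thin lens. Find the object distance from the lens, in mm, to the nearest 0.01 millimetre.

With m = dᵢ/dₒ and 1/f = 1/dₒ + 1/dᵢ, substituting dᵢ = m·dₒ gives 1/f = (1 + 1/m)/dₒ, hence dₒ = f·(1 + 1/m).
dₒ = 113.1 × (1 + 1/2.999) = 113.1 × 1.33344 ≈ 150.813 mm.

150.81 mm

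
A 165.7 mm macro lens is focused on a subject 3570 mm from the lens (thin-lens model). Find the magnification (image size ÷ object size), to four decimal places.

Thin lens: 1/f = 1/dₒ + 1/dᵢ → 1/dᵢ = 1/165.7 − 1/3570 = 0.0057549 mm⁻¹, so dᵢ ≈ 173.7652 mm.
Magnification m = dᵢ/dₒ = 173.7652/3570 ≈ 0.04867.

0.0487×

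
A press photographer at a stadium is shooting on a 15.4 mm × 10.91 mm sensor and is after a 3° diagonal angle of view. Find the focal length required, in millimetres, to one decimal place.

360.4 mm

Sensor diagonal = √(15.4² + 10.91²) = √356.1881 ≈ 18.8729 mm.
From α = 2·arctan(d/2f) we get f = d / (2·tan(α/2)).
With d = 18.8729 mm and α/2 = 1.5°, tan(α/2) ≈ 0.02619, so f ≈ 18.8729 / 0.05237 ≈ 360.3644 mm.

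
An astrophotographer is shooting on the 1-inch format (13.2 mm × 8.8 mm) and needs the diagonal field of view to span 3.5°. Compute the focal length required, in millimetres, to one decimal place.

259.6 mm

Sensor diagonal = √(13.2² + 8.8²) = √251.6800 ≈ 15.8644 mm.
From α = 2·arctan(d/2f) we get f = d / (2·tan(α/2)).
With d = 15.8644 mm and α/2 = 1.75°, tan(α/2) ≈ 0.03055, so f ≈ 15.8644 / 0.06111 ≈ 259.6234 mm.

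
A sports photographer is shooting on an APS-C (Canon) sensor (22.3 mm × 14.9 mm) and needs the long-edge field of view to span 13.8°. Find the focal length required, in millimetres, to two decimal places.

From α = 2·arctan(w/2f) we get f = w / (2·tan(α/2)).
With w = 22.3 mm and α/2 = 6.9°, tan(α/2) ≈ 0.12101, so f ≈ 22.3 / 0.24203 ≈ 92.1386 mm.

92.14 mm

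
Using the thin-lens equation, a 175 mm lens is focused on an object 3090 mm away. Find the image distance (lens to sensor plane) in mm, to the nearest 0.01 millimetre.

1/dᵢ = 1/f − 1/dₒ = 1/175 − 1/3090 = 0.0053907 mm⁻¹.
dᵢ = 1/0.0053907 ≈ 185.5060 mm.

185.51 mm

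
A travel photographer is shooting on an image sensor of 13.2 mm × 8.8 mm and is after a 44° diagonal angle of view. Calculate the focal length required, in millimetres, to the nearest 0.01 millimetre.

19.63 mm

Sensor diagonal = √(13.2² + 8.8²) = √251.6800 ≈ 15.8644 mm.
From α = 2·arctan(d/2f) we get f = d / (2·tan(α/2)).
With d = 15.8644 mm and α/2 = 22°, tan(α/2) ≈ 0.40403, so f ≈ 15.8644 / 0.80805 ≈ 19.6329 mm.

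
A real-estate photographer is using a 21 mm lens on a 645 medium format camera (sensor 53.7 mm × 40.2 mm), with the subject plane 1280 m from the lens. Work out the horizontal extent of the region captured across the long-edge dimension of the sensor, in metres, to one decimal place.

3273.1 m

dₒ: 1280 m = 1.28e+06 mm.
Similar triangles through the lens centre give W/dₒ = w/dᵢ; with 1/f = 1/dₒ + 1/dᵢ this gives W = w·(dₒ − f)/f.
W = 53.7 mm × (1.28e+06 − 21) / 21 = 53.7 × 60951.3810 ≈ 3273089.157 mm = 3273.09 m.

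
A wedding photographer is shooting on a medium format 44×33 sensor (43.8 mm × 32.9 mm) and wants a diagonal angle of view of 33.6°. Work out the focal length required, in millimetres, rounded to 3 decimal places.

90.720 mm

Sensor diagonal = √(43.8² + 32.9²) = √3000.8500 ≈ 54.7800 mm.
From α = 2·arctan(d/2f) we get f = d / (2·tan(α/2)).
With d = 54.7800 mm and α/2 = 16.8°, tan(α/2) ≈ 0.30192, so f ≈ 54.7800 / 0.60384 ≈ 90.7201 mm.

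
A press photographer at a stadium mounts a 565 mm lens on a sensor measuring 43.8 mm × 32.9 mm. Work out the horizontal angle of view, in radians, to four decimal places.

0.0775 rad

Angle of view α = 2·arctan(w/2f) with w = 43.8 mm and f = 565 mm.
w/2f = 0.03876; arctan(0.03876) ≈ 0.0387 rad, so α ≈ 0.0775 rad.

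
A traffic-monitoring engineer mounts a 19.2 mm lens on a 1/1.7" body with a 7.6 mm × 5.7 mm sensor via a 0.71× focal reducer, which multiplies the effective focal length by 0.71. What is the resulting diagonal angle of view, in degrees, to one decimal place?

38.4°

Effective focal length f = 19.2 × 0.71 = 13.632 mm.
Sensor diagonal = √(7.6² + 5.7²) = √90.2500 ≈ 9.5000 mm.
α = 2·arctan(9.500 / (2 × 13.632)) = 2·arctan(0.34844) ≈ 38.4213°.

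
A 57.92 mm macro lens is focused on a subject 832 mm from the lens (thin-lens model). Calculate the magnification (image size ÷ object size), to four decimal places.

Thin lens: 1/f = 1/dₒ + 1/dᵢ → 1/dᵢ = 1/57.92 − 1/832 = 0.0160633 mm⁻¹, so dᵢ ≈ 62.2538 mm.
Magnification m = dᵢ/dₒ = 62.2538/832 ≈ 0.07482.

0.0748×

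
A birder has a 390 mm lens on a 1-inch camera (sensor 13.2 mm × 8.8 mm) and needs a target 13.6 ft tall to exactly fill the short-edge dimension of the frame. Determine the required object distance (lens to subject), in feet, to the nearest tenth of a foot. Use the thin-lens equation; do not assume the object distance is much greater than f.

604.0 ft

W: 13.6 ft × 304.8 mm/ft = 4145.28 mm.
Magnification m = h/W = dᵢ/dₒ; combined with 1/f = 1/dₒ + 1/dᵢ this gives dₒ = f·(1 + W/h).
dₒ = 390 mm × (1 + 4145.28/8.8) = 390 × 472.0545 ≈ 184101.267 mm = 184101.267/304.8 ft = 604.007 ft.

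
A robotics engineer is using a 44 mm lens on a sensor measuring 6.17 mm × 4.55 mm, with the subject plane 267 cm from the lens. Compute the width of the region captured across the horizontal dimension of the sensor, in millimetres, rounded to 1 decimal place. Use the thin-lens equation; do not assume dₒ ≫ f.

368.2 mm

dₒ: 267 cm = 2670 mm.
Similar triangles through the lens centre give W/dₒ = w/dᵢ; with 1/f = 1/dₒ + 1/dᵢ this gives W = w·(dₒ − f)/f.
W = 6.17 mm × (2670 − 44) / 44 = 6.17 × 59.6818 ≈ 368.237 mm.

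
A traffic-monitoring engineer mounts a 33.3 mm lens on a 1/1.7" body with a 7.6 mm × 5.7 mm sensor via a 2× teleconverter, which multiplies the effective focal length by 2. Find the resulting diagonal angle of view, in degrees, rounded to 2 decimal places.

8.16°

Effective focal length f = 33.3 × 2 = 66.6 mm.
Sensor diagonal = √(7.6² + 5.7²) = √90.2500 ≈ 9.5000 mm.
α = 2·arctan(9.500 / (2 × 66.6)) = 2·arctan(0.07132) ≈ 8.1590°.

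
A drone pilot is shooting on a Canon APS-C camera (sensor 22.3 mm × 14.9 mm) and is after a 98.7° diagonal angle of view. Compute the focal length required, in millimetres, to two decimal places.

Sensor diagonal = √(22.3² + 14.9²) = √719.3000 ≈ 26.8198 mm.
From α = 2·arctan(d/2f) we get f = d / (2·tan(α/2)).
With d = 26.8198 mm and α/2 = 49.35°, tan(α/2) ≈ 1.16466, so f ≈ 26.8198 / 2.32932 ≈ 11.5140 mm.

11.51 mm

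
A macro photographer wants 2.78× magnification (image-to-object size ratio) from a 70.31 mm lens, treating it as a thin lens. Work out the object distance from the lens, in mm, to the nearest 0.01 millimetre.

95.60 mm

With m = dᵢ/dₒ and 1/f = 1/dₒ + 1/dᵢ, substituting dᵢ = m·dₒ gives 1/f = (1 + 1/m)/dₒ, hence dₒ = f·(1 + 1/m).
dₒ = 70.31 × (1 + 1/2.78) = 70.31 × 1.35971 ≈ 95.601 mm.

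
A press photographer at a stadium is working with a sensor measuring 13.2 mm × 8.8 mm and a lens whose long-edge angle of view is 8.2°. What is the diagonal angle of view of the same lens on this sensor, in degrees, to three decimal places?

9.848°

From the long-edge AOV: f = 13.2 / (2·tan(4.1°)) = 13.2 / 0.14336 ≈ 92.0747 mm.
Sensor diagonal = √(13.2² + 8.8²) = √251.6800 ≈ 15.8644 mm.
Diagonal AOV = 2·arctan(15.8644 / (2 × 92.0747)) = 2·arctan(0.08615) ≈ 9.8477°.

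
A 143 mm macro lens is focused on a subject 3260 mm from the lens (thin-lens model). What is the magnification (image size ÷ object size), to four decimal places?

0.0459×

Thin lens: 1/f = 1/dₒ + 1/dᵢ → 1/dᵢ = 1/143 − 1/3260 = 0.0066863 mm⁻¹, so dᵢ ≈ 149.5605 mm.
Magnification m = dᵢ/dₒ = 149.5605/3260 ≈ 0.04588.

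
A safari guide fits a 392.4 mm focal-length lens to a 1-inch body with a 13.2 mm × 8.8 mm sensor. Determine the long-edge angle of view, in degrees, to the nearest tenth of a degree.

Angle of view α = 2·arctan(w/2f) with w = 13.2 mm and f = 392.4 mm.
w/2f = 0.01682; arctan(0.01682) ≈ 0.9636°, so α ≈ 1.9272°.

1.9°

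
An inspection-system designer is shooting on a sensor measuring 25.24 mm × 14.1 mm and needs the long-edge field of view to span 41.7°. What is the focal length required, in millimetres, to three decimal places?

33.135 mm

From α = 2·arctan(w/2f) we get f = w / (2·tan(α/2)).
With w = 25.24 mm and α/2 = 20.85°, tan(α/2) ≈ 0.38086, so f ≈ 25.24 / 0.76173 ≈ 33.1352 mm.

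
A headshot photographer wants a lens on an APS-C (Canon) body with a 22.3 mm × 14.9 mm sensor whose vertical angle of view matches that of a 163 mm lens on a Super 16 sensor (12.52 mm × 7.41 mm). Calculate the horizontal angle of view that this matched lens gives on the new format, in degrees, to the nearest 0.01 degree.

3.90°

Equal vertical AOV ⇒ f₂ = f₁ · 14.9/7.41 = 163 × 2.01080 ≈ 327.7598 mm.
Horizontal AOV on the new format = 2·arctan(22.3 / (2 × 327.7598)) = 2·arctan(0.03402) ≈ 3.8968°.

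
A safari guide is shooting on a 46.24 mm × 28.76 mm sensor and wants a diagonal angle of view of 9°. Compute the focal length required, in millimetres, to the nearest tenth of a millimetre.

346.0 mm

Sensor diagonal = √(46.24² + 28.76²) = √2965.2752 ≈ 54.4543 mm.
From α = 2·arctan(d/2f) we get f = d / (2·tan(α/2)).
With d = 54.4543 mm and α/2 = 4.5°, tan(α/2) ≈ 0.07870, so f ≈ 54.4543 / 0.15740 ≈ 345.9540 mm.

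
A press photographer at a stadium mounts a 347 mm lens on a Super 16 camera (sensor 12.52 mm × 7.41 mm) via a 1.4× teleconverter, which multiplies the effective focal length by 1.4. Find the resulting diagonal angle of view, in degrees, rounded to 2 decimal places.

1.72°

Effective focal length f = 347 × 1.4 = 485.8 mm.
Sensor diagonal = √(12.52² + 7.41²) = √211.6585 ≈ 14.5485 mm.
α = 2·arctan(14.548 / (2 × 485.8)) = 2·arctan(0.01497) ≈ 1.7157°.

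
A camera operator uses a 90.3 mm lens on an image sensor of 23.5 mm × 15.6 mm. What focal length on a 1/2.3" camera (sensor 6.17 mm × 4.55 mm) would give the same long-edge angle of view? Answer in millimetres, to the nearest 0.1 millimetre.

23.7 mm

Equal angle of view means equal width/f ratio, so f₂ = f₁ · (width₂/width₁) = 90.3 × 6.17/23.5.
f₂ = 90.3 × 0.26255 ≈ 23.709 mm.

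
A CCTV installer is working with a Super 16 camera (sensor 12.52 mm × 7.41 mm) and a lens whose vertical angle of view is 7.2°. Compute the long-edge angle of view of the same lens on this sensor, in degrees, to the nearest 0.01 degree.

From the vertical AOV: f = 7.41 / (2·tan(3.6°)) = 7.41 / 0.12583 ≈ 58.8893 mm.
Long-edge AOV = 2·arctan(12.52 / (2 × 58.8893)) = 2·arctan(0.10630) ≈ 12.1356°.

12.14°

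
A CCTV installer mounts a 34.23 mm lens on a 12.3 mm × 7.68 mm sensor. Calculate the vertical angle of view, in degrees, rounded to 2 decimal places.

12.80°

Angle of view α = 2·arctan(h/2f) with h = 7.68 mm and f = 34.23 mm.
h/2f = 0.11218; arctan(0.11218) ≈ 6.4008°, so α ≈ 12.8016°.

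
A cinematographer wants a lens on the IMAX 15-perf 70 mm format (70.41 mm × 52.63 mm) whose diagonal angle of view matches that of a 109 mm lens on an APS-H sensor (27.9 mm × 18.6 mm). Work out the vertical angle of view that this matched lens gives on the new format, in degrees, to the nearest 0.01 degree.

10.52°

Sensor diagonal = √(27.9² + 18.6²) = √1124.3700 ≈ 33.5316 mm.
Sensor diagonal = √(70.41² + 52.63²) = √7727.4850 ≈ 87.9061 mm.
Equal diagonal AOV ⇒ f₂ = f₁ · 87.9061/33.5316 = 109 × 2.62159 ≈ 285.7531 mm.
Vertical AOV on the new format = 2·arctan(52.63 / (2 × 285.7531)) = 2·arctan(0.09209) ≈ 10.5231°.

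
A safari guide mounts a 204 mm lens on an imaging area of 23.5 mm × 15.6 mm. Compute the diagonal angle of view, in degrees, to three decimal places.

7.910°

Sensor diagonal = √(23.5² + 15.6²) = √795.6100 ≈ 28.2066 mm.
Angle of view α = 2·arctan(d/2f) with d = 28.2066 mm and f = 204 mm.
d/2f = 0.06913; arctan(0.06913) ≈ 3.9548°, so α ≈ 7.9096°.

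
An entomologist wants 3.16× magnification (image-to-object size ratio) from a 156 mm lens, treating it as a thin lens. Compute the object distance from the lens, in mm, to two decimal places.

With m = dᵢ/dₒ and 1/f = 1/dₒ + 1/dᵢ, substituting dᵢ = m·dₒ gives 1/f = (1 + 1/m)/dₒ, hence dₒ = f·(1 + 1/m).
dₒ = 156 × (1 + 1/3.16) = 156 × 1.31646 ≈ 205.367 mm.

205.37 mm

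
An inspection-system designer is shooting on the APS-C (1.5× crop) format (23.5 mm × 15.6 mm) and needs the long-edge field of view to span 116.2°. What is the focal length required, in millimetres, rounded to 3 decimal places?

7.314 mm

From α = 2·arctan(w/2f) we get f = w / (2·tan(α/2)).
With w = 23.5 mm and α/2 = 58.1°, tan(α/2) ≈ 1.60657, so f ≈ 23.5 / 3.21313 ≈ 7.3137 mm.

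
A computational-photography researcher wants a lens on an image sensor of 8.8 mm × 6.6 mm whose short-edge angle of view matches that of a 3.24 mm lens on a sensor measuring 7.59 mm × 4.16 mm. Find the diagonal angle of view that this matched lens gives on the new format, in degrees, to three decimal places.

93.871°

Equal short-edge AOV ⇒ f₂ = f₁ · 6.6/4.16 = 3.24 × 1.58654 ≈ 5.1404 mm.
Sensor diagonal = √(8.8² + 6.6²) = √121.0000 ≈ 11.0000 mm.
Diagonal AOV on the new format = 2·arctan(11.0000 / (2 × 5.1404)) = 2·arctan(1.06996) ≈ 93.8714°.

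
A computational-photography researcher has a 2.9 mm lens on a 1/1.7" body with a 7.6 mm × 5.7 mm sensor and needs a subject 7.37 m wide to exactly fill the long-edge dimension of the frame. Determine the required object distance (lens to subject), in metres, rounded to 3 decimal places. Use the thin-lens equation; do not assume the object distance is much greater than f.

W: 7.37 m = 7370 mm.
Magnification m = w/W = dᵢ/dₒ; combined with 1/f = 1/dₒ + 1/dᵢ this gives dₒ = f·(1 + W/w).
dₒ = 2.9 mm × (1 + 7370/7.6) = 2.9 × 970.7368 ≈ 2815.137 mm = 2.81514 m.

2.815 m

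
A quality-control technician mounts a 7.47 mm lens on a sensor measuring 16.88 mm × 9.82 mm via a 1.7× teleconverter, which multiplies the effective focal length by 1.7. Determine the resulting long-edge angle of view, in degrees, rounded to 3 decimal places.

Effective focal length f = 7.47 × 1.7 = 12.699 mm.
α = 2·arctan(16.88 / (2 × 12.699)) = 2·arctan(0.66462) ≈ 67.2176°.

67.218°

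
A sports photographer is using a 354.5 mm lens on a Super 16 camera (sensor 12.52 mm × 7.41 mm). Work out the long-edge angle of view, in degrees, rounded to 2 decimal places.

Angle of view α = 2·arctan(w/2f) with w = 12.52 mm and f = 354.5 mm.
w/2f = 0.01766; arctan(0.01766) ≈ 1.0117°, so α ≈ 2.0233°.

2.02°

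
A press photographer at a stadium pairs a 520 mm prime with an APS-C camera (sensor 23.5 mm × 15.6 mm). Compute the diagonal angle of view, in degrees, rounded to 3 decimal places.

3.107°

Sensor diagonal = √(23.5² + 15.6²) = √795.6100 ≈ 28.2066 mm.
Angle of view α = 2·arctan(d/2f) with d = 28.2066 mm and f = 520 mm.
d/2f = 0.02712; arctan(0.02712) ≈ 1.5536°, so α ≈ 3.1072°.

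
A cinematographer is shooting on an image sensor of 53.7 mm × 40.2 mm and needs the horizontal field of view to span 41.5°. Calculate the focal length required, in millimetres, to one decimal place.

From α = 2·arctan(w/2f) we get f = w / (2·tan(α/2)).
With w = 53.7 mm and α/2 = 20.75°, tan(α/2) ≈ 0.37887, so f ≈ 53.7 / 0.75773 ≈ 70.8694 mm.

70.9 mm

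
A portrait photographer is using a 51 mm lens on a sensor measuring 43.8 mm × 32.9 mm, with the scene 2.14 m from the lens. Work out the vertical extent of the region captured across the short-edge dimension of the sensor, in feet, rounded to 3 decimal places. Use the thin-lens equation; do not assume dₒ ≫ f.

dₒ: 2.14 m = 2140 mm.
Similar triangles through the lens centre give W/dₒ = h/dᵢ; with 1/f = 1/dₒ + 1/dᵢ this gives W = h·(dₒ − f)/f.
W = 32.9 mm × (2140 − 51) / 51 = 32.9 × 40.9608 ≈ 1347.610 mm = 1347.610/304.8 ft = 4.42129 ft.

4.421 ft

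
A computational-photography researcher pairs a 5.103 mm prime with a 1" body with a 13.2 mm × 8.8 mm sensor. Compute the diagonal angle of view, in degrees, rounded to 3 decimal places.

114.492°

Sensor diagonal = √(13.2² + 8.8²) = √251.6800 ≈ 15.8644 mm.
Angle of view α = 2·arctan(d/2f) with d = 15.8644 mm and f = 5.103 mm.
d/2f = 1.55442; arctan(1.55442) ≈ 57.2458°, so α ≈ 114.4915°.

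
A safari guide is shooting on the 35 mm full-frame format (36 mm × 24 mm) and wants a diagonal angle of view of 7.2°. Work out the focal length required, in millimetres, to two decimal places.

Sensor diagonal = √(36² + 24²) = √1872.0000 ≈ 43.2666 mm.
From α = 2·arctan(d/2f) we get f = d / (2·tan(α/2)).
With d = 43.2666 mm and α/2 = 3.6°, tan(α/2) ≈ 0.06291, so f ≈ 43.2666 / 0.12583 ≈ 343.8516 mm.

343.85 mm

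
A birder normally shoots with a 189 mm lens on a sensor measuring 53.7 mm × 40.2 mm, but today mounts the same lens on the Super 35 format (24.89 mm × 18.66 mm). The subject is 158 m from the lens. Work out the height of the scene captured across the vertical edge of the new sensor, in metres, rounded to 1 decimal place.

15.6 m

The focal length stays 189 mm; the relevant sensor dimension is now h = 18.66 mm. Object distance dₒ = 158 m = 158000 mm.
Thin-lens field height W = h·(dₒ − f)/f = 18.66 × (158000 − 189)/189 ≈ 15580.705 mm = 15.5807 m.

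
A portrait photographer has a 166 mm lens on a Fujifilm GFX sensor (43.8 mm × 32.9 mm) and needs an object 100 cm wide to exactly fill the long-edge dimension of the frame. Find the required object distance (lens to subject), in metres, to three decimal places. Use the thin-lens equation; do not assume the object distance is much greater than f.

3.956 m

W: 100 cm = 1000 mm.
Magnification m = w/W = dᵢ/dₒ; combined with 1/f = 1/dₒ + 1/dᵢ this gives dₒ = f·(1 + W/w).
dₒ = 166 mm × (1 + 1000/43.8) = 166 × 23.8311 ≈ 3955.954 mm = 3.95595 m.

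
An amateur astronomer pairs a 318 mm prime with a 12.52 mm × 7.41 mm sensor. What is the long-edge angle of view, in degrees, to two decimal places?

Angle of view α = 2·arctan(w/2f) with w = 12.52 mm and f = 318 mm.
w/2f = 0.01969; arctan(0.01969) ≈ 1.1278°, so α ≈ 2.2555°.

2.26°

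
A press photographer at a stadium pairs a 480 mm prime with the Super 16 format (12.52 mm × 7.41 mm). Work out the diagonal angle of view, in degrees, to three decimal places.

Sensor diagonal = √(12.52² + 7.41²) = √211.6585 ≈ 14.5485 mm.
Angle of view α = 2·arctan(d/2f) with d = 14.5485 mm and f = 480 mm.
d/2f = 0.01515; arctan(0.01515) ≈ 0.8682°, so α ≈ 1.7365°.

1.736°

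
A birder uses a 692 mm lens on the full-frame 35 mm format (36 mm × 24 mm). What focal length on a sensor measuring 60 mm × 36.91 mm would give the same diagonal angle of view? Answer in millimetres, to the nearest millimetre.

1127 mm

Sensor diagonal = √(36² + 24²) = √1872.0000 ≈ 43.2666 mm.
Sensor diagonal = √(60² + 36.91²) = √4962.3481 ≈ 70.4439 mm.
Equal angle of view means equal diagonal/f ratio, so f₂ = f₁ · (diagonal₂/diagonal₁) = 692 × 70.4439/43.2666.
f₂ = 692 × 1.62814 ≈ 1126.670 mm.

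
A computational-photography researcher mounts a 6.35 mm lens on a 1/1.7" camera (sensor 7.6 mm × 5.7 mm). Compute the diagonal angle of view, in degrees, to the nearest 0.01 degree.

Sensor diagonal = √(7.6² + 5.7²) = √90.2500 ≈ 9.5000 mm.
Angle of view α = 2·arctan(d/2f) with d = 9.5000 mm and f = 6.35 mm.
d/2f = 0.74803; arctan(0.74803) ≈ 36.7976°, so α ≈ 73.5953°.

73.60°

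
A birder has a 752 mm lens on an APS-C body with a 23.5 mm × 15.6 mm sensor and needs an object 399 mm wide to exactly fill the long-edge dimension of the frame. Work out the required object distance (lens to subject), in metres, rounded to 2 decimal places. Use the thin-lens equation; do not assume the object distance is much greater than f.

Magnification m = w/W = dᵢ/dₒ; combined with 1/f = 1/dₒ + 1/dᵢ this gives dₒ = f·(1 + W/w).
dₒ = 752 mm × (1 + 399/23.5) = 752 × 17.9787 ≈ 13520.000 mm = 13.52 m.

13.52 m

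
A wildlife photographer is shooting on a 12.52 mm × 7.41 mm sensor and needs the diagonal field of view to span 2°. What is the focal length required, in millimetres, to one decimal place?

Sensor diagonal = √(12.52² + 7.41²) = √211.6585 ≈ 14.5485 mm.
From α = 2·arctan(d/2f) we get f = d / (2·tan(α/2)).
With d = 14.5485 mm and α/2 = 1°, tan(α/2) ≈ 0.01746, so f ≈ 14.5485 / 0.03491 ≈ 416.7412 mm.

416.7 mm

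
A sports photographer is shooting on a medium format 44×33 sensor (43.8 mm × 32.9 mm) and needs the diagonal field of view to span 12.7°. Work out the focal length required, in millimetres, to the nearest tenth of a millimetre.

Sensor diagonal = √(43.8² + 32.9²) = √3000.8500 ≈ 54.7800 mm.
From α = 2·arctan(d/2f) we get f = d / (2·tan(α/2)).
With d = 54.7800 mm and α/2 = 6.35°, tan(α/2) ≈ 0.11128, so f ≈ 54.7800 / 0.22257 ≈ 246.1262 mm.

246.1 mm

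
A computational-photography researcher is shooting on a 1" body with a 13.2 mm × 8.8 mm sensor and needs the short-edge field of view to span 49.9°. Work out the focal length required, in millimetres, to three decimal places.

From α = 2·arctan(h/2f) we get f = h / (2·tan(α/2)).
With h = 8.8 mm and α/2 = 24.95°, tan(α/2) ≈ 0.46525, so f ≈ 8.8 / 0.93049 ≈ 9.4574 mm.

9.457 mm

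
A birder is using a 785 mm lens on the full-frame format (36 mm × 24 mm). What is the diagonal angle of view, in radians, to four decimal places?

0.0551 rad

Sensor diagonal = √(36² + 24²) = √1872.0000 ≈ 43.2666 mm.
Angle of view α = 2·arctan(d/2f) with d = 43.2666 mm and f = 785 mm.
d/2f = 0.02756; arctan(0.02756) ≈ 0.0276 rad, so α ≈ 0.0551 rad.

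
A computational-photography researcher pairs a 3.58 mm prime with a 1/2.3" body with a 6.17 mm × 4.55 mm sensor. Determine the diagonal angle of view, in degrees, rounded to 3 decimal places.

Sensor diagonal = √(6.17² + 4.55²) = √58.7714 ≈ 7.6663 mm.
Angle of view α = 2·arctan(d/2f) with d = 7.6663 mm and f = 3.58 mm.
d/2f = 1.07071; arctan(1.07071) ≈ 46.9556°, so α ≈ 93.9113°.

93.911°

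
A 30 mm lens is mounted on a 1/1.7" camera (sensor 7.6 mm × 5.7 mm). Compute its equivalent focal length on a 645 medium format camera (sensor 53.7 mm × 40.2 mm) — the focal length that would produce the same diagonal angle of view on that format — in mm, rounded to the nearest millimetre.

212 mm

Sensor diagonal = √(7.6² + 5.7²) = √90.2500 ≈ 9.5000 mm.
Sensor diagonal = √(53.7² + 40.2²) = √4499.7300 ≈ 67.0800 mm.
Equal angle of view means equal diagonal/f ratio, so f₂ = f₁ · (diagonal₂/diagonal₁) = 30 × 67.0800/9.5000.
f₂ = 30 × 7.06106 ≈ 211.832 mm.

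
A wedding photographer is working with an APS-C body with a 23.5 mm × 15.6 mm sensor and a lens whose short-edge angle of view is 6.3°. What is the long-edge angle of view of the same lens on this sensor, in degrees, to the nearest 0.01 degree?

9.48°

From the short-edge AOV: f = 15.6 / (2·tan(3.15°)) = 15.6 / 0.11007 ≈ 141.7323 mm.
Long-edge AOV = 2·arctan(23.5 / (2 × 141.7323)) = 2·arctan(0.08290) ≈ 9.4783°.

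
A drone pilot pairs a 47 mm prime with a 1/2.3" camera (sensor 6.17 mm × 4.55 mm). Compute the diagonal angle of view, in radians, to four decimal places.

0.1628 rad

Sensor diagonal = √(6.17² + 4.55²) = √58.7714 ≈ 7.6663 mm.
Angle of view α = 2·arctan(d/2f) with d = 7.6663 mm and f = 47 mm.
d/2f = 0.08156; arctan(0.08156) ≈ 0.0814 rad, so α ≈ 0.1628 rad.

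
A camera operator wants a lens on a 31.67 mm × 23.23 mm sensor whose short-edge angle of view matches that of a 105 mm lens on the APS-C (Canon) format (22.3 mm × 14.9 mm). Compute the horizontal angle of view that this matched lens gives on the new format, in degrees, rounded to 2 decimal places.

11.05°

Equal short-edge AOV ⇒ f₂ = f₁ · 23.23/14.9 = 105 × 1.55906 ≈ 163.7013 mm.
Horizontal AOV on the new format = 2·arctan(31.67 / (2 × 163.7013)) = 2·arctan(0.09673) ≈ 11.0502°.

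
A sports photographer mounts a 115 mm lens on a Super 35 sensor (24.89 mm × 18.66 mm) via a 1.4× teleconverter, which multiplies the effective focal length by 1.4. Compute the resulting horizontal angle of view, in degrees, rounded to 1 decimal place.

Effective focal length f = 115 × 1.4 = 161 mm.
α = 2·arctan(24.89 / (2 × 161)) = 2·arctan(0.07730) ≈ 8.8401°.

8.8°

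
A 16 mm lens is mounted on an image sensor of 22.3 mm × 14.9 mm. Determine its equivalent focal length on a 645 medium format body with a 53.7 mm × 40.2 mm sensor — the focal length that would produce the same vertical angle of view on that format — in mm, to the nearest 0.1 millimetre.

43.2 mm

Equal angle of view means equal height/f ratio, so f₂ = f₁ · (height₂/height₁) = 16 × 40.2/14.9.
f₂ = 16 × 2.69799 ≈ 43.168 mm.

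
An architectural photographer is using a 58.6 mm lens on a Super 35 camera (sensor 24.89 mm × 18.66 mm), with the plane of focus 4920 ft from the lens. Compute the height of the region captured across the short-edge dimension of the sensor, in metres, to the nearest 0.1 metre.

477.5 m

dₒ: 4920 ft × 304.8 mm/ft = 1499615.95 mm.
Similar triangles through the lens centre give W/dₒ = h/dᵢ; with 1/f = 1/dₒ + 1/dᵢ this gives W = h·(dₒ − f)/f.
W = 18.66 mm × (1.49962e+06 − 58.6) / 58.6 = 18.66 × 25589.7159 ≈ 477504.099 mm = 477.504 m.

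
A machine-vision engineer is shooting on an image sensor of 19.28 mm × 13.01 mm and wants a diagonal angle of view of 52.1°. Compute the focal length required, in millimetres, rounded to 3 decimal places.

23.791 mm

Sensor diagonal = √(19.28² + 13.01²) = √540.9785 ≈ 23.2589 mm.
From α = 2·arctan(d/2f) we get f = d / (2·tan(α/2)).
With d = 23.2589 mm and α/2 = 26.05°, tan(α/2) ≈ 0.48881, so f ≈ 23.2589 / 0.97763 ≈ 23.7912 mm.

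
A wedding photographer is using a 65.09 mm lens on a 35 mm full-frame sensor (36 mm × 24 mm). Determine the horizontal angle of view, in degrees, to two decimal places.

Angle of view α = 2·arctan(w/2f) with w = 36 mm and f = 65.09 mm.
w/2f = 0.27654; arctan(0.27654) ≈ 15.4583°, so α ≈ 30.9165°.

30.92°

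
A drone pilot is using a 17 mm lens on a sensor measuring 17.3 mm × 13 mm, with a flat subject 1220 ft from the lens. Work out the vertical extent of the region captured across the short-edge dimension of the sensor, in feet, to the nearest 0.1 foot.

dₒ: 1220 ft × 304.8 mm/ft = 371855.99 mm.
Similar triangles through the lens centre give W/dₒ = h/dᵢ; with 1/f = 1/dₒ + 1/dᵢ this gives W = h·(dₒ − f)/f.
W = 13 mm × (371856 − 17) / 17 = 13 × 21872.8817 ≈ 284347.461 mm = 284347.461/304.8 ft = 932.899 ft.

932.9 ft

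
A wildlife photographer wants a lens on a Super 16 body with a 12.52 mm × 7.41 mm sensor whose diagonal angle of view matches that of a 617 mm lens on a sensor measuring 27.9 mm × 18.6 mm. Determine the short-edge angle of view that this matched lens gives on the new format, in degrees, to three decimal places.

Sensor diagonal = √(27.9² + 18.6²) = √1124.3700 ≈ 33.5316 mm.
Sensor diagonal = √(12.52² + 7.41²) = √211.6585 ≈ 14.5485 mm.
Equal diagonal AOV ⇒ f₂ = f₁ · 14.5485/33.5316 = 617 × 0.43387 ≈ 267.7000 mm.
Short-edge AOV on the new format = 2·arctan(7.41 / (2 × 267.7000)) = 2·arctan(0.01384) ≈ 1.5859°.

1.586°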